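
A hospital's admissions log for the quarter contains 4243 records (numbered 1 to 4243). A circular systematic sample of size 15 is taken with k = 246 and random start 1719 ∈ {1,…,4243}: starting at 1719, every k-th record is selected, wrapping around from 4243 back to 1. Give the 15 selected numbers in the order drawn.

Selection 1: 1719
Selection 2: 1719 + 246 = 1965
Selection 3: 1965 + 246 = 2211
Selection 4: 2211 + 246 = 2457
Selection 5: 2457 + 246 = 2703
Selection 6: 2703 + 246 = 2949
Selection 7: 2949 + 246 = 3195
Selection 8: 3195 + 246 = 3441
Selection 9: 3441 + 246 = 3687
Selection 10: 3687 + 246 = 3933
Selection 11: 3933 + 246 = 4179
Selection 12: 4179 + 246 = 4425 → 4425 − 4243 = 182
Selection 13: 182 + 246 = 428
Selection 14: 428 + 246 = 674
Selection 15: 674 + 246 = 920

1719, 1965, 2211, 2457, 2703, 2949, 3195, 3441, 3687, 3933, 4179, 182, 428, 674, 920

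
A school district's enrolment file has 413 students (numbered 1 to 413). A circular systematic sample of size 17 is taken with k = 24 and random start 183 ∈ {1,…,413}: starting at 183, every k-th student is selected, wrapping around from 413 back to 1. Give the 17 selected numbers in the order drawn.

183, 207, 231, 255, 279, 303, 327, 351, 375, 399, 10, 34, 58, 82, 106, 130, 154

Selection 1: 183
Selection 2: 183 + 24 = 207
Selection 3: 207 + 24 = 231
Selection 4: 231 + 24 = 255
Selection 5: 255 + 24 = 279
Selection 6: 279 + 24 = 303
Selection 7: 303 + 24 = 327
Selection 8: 327 + 24 = 351
Selection 9: 351 + 24 = 375
Selection 10: 375 + 24 = 399
Selection 11: 399 + 24 = 423 → 423 − 413 = 10
Selection 12: 10 + 24 = 34
Selection 13: 34 + 24 = 58
Selection 14: 58 + 24 = 82
Selection 15: 82 + 24 = 106
Selection 16: 106 + 24 = 130
Selection 17: 130 + 24 = 154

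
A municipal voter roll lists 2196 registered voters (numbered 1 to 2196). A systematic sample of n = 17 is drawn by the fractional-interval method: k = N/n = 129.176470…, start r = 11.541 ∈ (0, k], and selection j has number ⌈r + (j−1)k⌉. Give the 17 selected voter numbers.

j=1: r + 0k = 11.541 → ⌈·⌉ = 12
j=2: r + 1k = 140.717470… → ⌈·⌉ = 141
j=3: r + 2k = 269.893941… → ⌈·⌉ = 270
j=4: r + 3k = 399.070411… → ⌈·⌉ = 400
j=5: r + 4k = 528.246882… → ⌈·⌉ = 529
j=6: r + 5k = 657.423352… → ⌈·⌉ = 658
j=7: r + 6k = 786.599823… → ⌈·⌉ = 787
j=8: r + 7k = 915.776294… → ⌈·⌉ = 916
j=9: r + 8k = 1044.952764… → ⌈·⌉ = 1045
j=10: r + 9k = 1174.129235… → ⌈·⌉ = 1175
j=11: r + 10k = 1303.305705… → ⌈·⌉ = 1304
j=12: r + 11k = 1432.482176… → ⌈·⌉ = 1433
j=13: r + 12k = 1561.658647… → ⌈·⌉ = 1562
j=14: r + 13k = 1690.835117… → ⌈·⌉ = 1691
j=15: r + 14k = 1820.011588… → ⌈·⌉ = 1821
j=16: r + 15k = 1949.188058… → ⌈·⌉ = 1950
j=17: r + 16k = 2078.364529… → ⌈·⌉ = 2079

12, 141, 270, 400, 529, 658, 787, 916, 1045, 1175, 1304, 1433, 1562, 1691, 1821, 1950, 2079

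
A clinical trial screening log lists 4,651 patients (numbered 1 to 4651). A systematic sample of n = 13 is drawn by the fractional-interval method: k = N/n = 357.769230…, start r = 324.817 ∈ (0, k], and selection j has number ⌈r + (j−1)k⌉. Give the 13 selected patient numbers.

325, 683, 1041, 1399, 1756, 2114, 2472, 2830, 3187, 3545, 3903, 4261, 4619

j=1: r + 0k = 324.817 → ⌈·⌉ = 325
j=2: r + 1k = 682.586230… → ⌈·⌉ = 683
j=3: r + 2k = 1040.355461… → ⌈·⌉ = 1041
j=4: r + 3k = 1398.124692… → ⌈·⌉ = 1399
j=5: r + 4k = 1755.893923… → ⌈·⌉ = 1756
j=6: r + 5k = 2113.663153… → ⌈·⌉ = 2114
j=7: r + 6k = 2471.432384… → ⌈·⌉ = 2472
j=8: r + 7k = 2829.201615… → ⌈·⌉ = 2830
j=9: r + 8k = 3186.970846… → ⌈·⌉ = 3187
j=10: r + 9k = 3544.740076… → ⌈·⌉ = 3545
j=11: r + 10k = 3902.509307… → ⌈·⌉ = 3903
j=12: r + 11k = 4260.278538… → ⌈·⌉ = 4261
j=13: r + 12k = 4618.047769… → ⌈·⌉ = 4619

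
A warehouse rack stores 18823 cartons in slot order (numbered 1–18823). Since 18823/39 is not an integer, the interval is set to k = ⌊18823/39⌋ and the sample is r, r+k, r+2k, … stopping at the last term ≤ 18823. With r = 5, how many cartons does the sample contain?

k = ⌊18823/39⌋ = 482
Achieved size = ⌊(18823 − 5)/482⌋ + 1 = ⌊18818/482⌋ + 1 = 39 + 1 = 40
(last selection: 5 + 39×482 = 18803 ≤ 18823; next would be 19285 > 18823)

40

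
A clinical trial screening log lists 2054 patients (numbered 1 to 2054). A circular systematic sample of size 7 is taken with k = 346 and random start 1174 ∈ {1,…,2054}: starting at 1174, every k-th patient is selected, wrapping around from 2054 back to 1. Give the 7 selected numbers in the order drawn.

Selection 1: 1174
Selection 2: 1174 + 346 = 1520
Selection 3: 1520 + 346 = 1866
Selection 4: 1866 + 346 = 2212 → 2212 − 2054 = 158
Selection 5: 158 + 346 = 504
Selection 6: 504 + 346 = 850
Selection 7: 850 + 346 = 1196

1174, 1520, 1866, 158, 504, 850, 1196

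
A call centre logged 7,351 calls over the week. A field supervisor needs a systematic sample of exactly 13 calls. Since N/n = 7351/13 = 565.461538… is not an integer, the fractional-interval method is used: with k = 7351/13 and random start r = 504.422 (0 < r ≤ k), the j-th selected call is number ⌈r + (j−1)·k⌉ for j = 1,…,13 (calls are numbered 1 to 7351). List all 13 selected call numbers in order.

505, 1070, 1636, 2201, 2767, 3332, 3898, 4463, 5029, 5594, 6160, 6725, 7290

j=1: r + 0k = 504.422 → ⌈·⌉ = 505
j=2: r + 1k = 1069.883538… → ⌈·⌉ = 1070
j=3: r + 2k = 1635.345076… → ⌈·⌉ = 1636
j=4: r + 3k = 2200.806615… → ⌈·⌉ = 2201
j=5: r + 4k = 2766.268153… → ⌈·⌉ = 2767
j=6: r + 5k = 3331.729692… → ⌈·⌉ = 3332
j=7: r + 6k = 3897.191230… → ⌈·⌉ = 3898
j=8: r + 7k = 4462.652769… → ⌈·⌉ = 4463
j=9: r + 8k = 5028.114307… → ⌈·⌉ = 5029
j=10: r + 9k = 5593.575846… → ⌈·⌉ = 5594
j=11: r + 10k = 6159.037384… → ⌈·⌉ = 6160
j=12: r + 11k = 6724.498923… → ⌈·⌉ = 6725
j=13: r + 12k = 7289.960461… → ⌈·⌉ = 7290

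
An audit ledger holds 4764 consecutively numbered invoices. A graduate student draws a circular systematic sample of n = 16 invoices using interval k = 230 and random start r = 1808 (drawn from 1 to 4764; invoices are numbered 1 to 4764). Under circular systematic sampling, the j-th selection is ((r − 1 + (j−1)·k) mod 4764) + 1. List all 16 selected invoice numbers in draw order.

Selection 1: 1808
Selection 2: 1808 + 230 = 2038
Selection 3: 2038 + 230 = 2268
Selection 4: 2268 + 230 = 2498
Selection 5: 2498 + 230 = 2728
Selection 6: 2728 + 230 = 2958
Selection 7: 2958 + 230 = 3188
Selection 8: 3188 + 230 = 3418
Selection 9: 3418 + 230 = 3648
Selection 10: 3648 + 230 = 3878
Selection 11: 3878 + 230 = 4108
Selection 12: 4108 + 230 = 4338
Selection 13: 4338 + 230 = 4568
Selection 14: 4568 + 230 = 4798 → 4798 − 4764 = 34
Selection 15: 34 + 230 = 264
Selection 16: 264 + 230 = 494

1808, 2038, 2268, 2498, 2728, 2958, 3188, 3418, 3648, 3878, 4108, 4338, 4568, 34, 264, 494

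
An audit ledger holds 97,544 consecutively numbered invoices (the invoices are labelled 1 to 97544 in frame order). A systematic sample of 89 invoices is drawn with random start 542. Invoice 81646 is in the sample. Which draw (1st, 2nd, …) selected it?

75

k = 97544/89 = 1096
position = (81646 − 542)/1096 + 1 = 81104/1096 + 1 = 74 + 1 = 75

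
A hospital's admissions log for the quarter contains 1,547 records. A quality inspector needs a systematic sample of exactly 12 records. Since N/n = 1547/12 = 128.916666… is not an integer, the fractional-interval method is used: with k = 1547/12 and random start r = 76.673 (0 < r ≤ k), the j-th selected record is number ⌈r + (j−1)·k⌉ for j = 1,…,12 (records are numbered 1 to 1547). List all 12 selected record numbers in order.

77, 206, 335, 464, 593, 722, 851, 980, 1109, 1237, 1366, 1495

j=1: r + 0k = 76.673 → ⌈·⌉ = 77
j=2: r + 1k = 205.589666… → ⌈·⌉ = 206
j=3: r + 2k = 334.506333… → ⌈·⌉ = 335
j=4: r + 3k = 463.423 → ⌈·⌉ = 464
j=5: r + 4k = 592.339666… → ⌈·⌉ = 593
j=6: r + 5k = 721.256333… → ⌈·⌉ = 722
j=7: r + 6k = 850.173 → ⌈·⌉ = 851
j=8: r + 7k = 979.089666… → ⌈·⌉ = 980
j=9: r + 8k = 1108.006333… → ⌈·⌉ = 1109
j=10: r + 9k = 1236.923 → ⌈·⌉ = 1237
j=11: r + 10k = 1365.839666… → ⌈·⌉ = 1366
j=12: r + 11k = 1494.756333… → ⌈·⌉ = 1495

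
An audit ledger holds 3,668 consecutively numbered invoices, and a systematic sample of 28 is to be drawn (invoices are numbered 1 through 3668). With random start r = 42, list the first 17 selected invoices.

k = N/n = 3668/28 = 131
invoice 1: 42
invoice 2: 42 + 131 = 173
invoice 3: 173 + 131 = 304
invoice 4: 304 + 131 = 435
invoice 5: 435 + 131 = 566
invoice 6: 566 + 131 = 697
invoice 7: 697 + 131 = 828
invoice 8: 828 + 131 = 959
invoice 9: 959 + 131 = 1090
invoice 10: 1090 + 131 = 1221
invoice 11: 1221 + 131 = 1352
invoice 12: 1352 + 131 = 1483
invoice 13: 1483 + 131 = 1614
invoice 14: 1614 + 131 = 1745
invoice 15: 1745 + 131 = 1876
invoice 16: 1876 + 131 = 2007
invoice 17: 2007 + 131 = 2138

42, 173, 304, 435, 566, 697, 828, 959, 1090, 1221, 1352, 1483, 1614, 1745, 1876, 2007, 2138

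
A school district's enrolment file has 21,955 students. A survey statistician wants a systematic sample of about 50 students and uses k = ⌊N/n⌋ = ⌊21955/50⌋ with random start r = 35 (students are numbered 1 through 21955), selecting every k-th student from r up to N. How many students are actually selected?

k = ⌊21955/50⌋ = 439
Achieved size = ⌊(21955 − 35)/439⌋ + 1 = ⌊21920/439⌋ + 1 = 49 + 1 = 50
(last selection: 35 + 49×439 = 21546 ≤ 21955; next would be 21985 > 21955)

50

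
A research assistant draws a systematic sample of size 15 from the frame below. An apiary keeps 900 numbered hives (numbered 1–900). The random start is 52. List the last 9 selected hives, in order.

k = N/n = 900/15 = 60
7th selection = 52 + 6×60 = 412
8th: 412 + 60 = 472
9th: 472 + 60 = 532
10th: 532 + 60 = 592
11th: 592 + 60 = 652
12th: 652 + 60 = 712
13th: 712 + 60 = 772
14th: 772 + 60 = 832
15th: 832 + 60 = 892

412, 472, 532, 592, 652, 712, 772, 832, 892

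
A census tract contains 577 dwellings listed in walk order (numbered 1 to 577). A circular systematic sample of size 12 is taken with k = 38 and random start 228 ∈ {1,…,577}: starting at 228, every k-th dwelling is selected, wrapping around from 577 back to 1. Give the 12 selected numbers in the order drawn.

Selection 1: 228
Selection 2: 228 + 38 = 266
Selection 3: 266 + 38 = 304
Selection 4: 304 + 38 = 342
Selection 5: 342 + 38 = 380
Selection 6: 380 + 38 = 418
Selection 7: 418 + 38 = 456
Selection 8: 456 + 38 = 494
Selection 9: 494 + 38 = 532
Selection 10: 532 + 38 = 570
Selection 11: 570 + 38 = 608 → 608 − 577 = 31
Selection 12: 31 + 38 = 69

228, 266, 304, 342, 380, 418, 456, 494, 532, 570, 31, 69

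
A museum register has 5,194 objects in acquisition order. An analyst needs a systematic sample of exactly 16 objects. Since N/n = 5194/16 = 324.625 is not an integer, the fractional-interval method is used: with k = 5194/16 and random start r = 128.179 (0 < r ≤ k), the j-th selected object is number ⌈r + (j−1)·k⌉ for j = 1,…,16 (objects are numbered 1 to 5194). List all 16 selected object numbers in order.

129, 453, 778, 1103, 1427, 1752, 2076, 2401, 2726, 3050, 3375, 3700, 4024, 4349, 4673, 4998

j=1: r + 0k = 128.179 → ⌈·⌉ = 129
j=2: r + 1k = 452.804 → ⌈·⌉ = 453
j=3: r + 2k = 777.429 → ⌈·⌉ = 778
j=4: r + 3k = 1102.054 → ⌈·⌉ = 1103
j=5: r + 4k = 1426.679 → ⌈·⌉ = 1427
j=6: r + 5k = 1751.304 → ⌈·⌉ = 1752
j=7: r + 6k = 2075.929 → ⌈·⌉ = 2076
j=8: r + 7k = 2400.554 → ⌈·⌉ = 2401
j=9: r + 8k = 2725.179 → ⌈·⌉ = 2726
j=10: r + 9k = 3049.804 → ⌈·⌉ = 3050
j=11: r + 10k = 3374.429 → ⌈·⌉ = 3375
j=12: r + 11k = 3699.054 → ⌈·⌉ = 3700
j=13: r + 12k = 4023.679 → ⌈·⌉ = 4024
j=14: r + 13k = 4348.304 → ⌈·⌉ = 4349
j=15: r + 14k = 4672.929 → ⌈·⌉ = 4673
j=16: r + 15k = 4997.554 → ⌈·⌉ = 4998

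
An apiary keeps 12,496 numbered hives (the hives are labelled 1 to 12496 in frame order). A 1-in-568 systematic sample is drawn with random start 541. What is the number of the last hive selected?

12469

k = 568
22nd selection = r + (22−1)·k = 541 + 21×568 = 541 + 11928 = 12469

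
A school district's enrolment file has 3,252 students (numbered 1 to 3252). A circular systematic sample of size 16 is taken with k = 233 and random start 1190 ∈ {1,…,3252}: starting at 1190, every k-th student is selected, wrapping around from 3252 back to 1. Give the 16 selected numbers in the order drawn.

Selection 1: 1190
Selection 2: 1190 + 233 = 1423
Selection 3: 1423 + 233 = 1656
Selection 4: 1656 + 233 = 1889
Selection 5: 1889 + 233 = 2122
Selection 6: 2122 + 233 = 2355
Selection 7: 2355 + 233 = 2588
Selection 8: 2588 + 233 = 2821
Selection 9: 2821 + 233 = 3054
Selection 10: 3054 + 233 = 3287 → 3287 − 3252 = 35
Selection 11: 35 + 233 = 268
Selection 12: 268 + 233 = 501
Selection 13: 501 + 233 = 734
Selection 14: 734 + 233 = 967
Selection 15: 967 + 233 = 1200
Selection 16: 1200 + 233 = 1433

1190, 1423, 1656, 1889, 2122, 2355, 2588, 2821, 3054, 35, 268, 501, 734, 967, 1200, 1433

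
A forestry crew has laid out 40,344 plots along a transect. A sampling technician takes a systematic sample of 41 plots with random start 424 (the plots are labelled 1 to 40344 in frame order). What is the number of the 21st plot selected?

20104

k = 40344/41 = 984
21st selection = r + (21−1)·k = 424 + 20×984 = 424 + 19680 = 20104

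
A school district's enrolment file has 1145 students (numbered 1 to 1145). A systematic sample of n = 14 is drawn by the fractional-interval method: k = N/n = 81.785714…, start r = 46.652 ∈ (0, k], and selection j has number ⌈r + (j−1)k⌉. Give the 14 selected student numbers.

j=1: r + 0k = 46.652 → ⌈·⌉ = 47
j=2: r + 1k = 128.437714… → ⌈·⌉ = 129
j=3: r + 2k = 210.223428… → ⌈·⌉ = 211
j=4: r + 3k = 292.009142… → ⌈·⌉ = 293
j=5: r + 4k = 373.794857… → ⌈·⌉ = 374
j=6: r + 5k = 455.580571… → ⌈·⌉ = 456
j=7: r + 6k = 537.366285… → ⌈·⌉ = 538
j=8: r + 7k = 619.152 → ⌈·⌉ = 620
j=9: r + 8k = 700.937714… → ⌈·⌉ = 701
j=10: r + 9k = 782.723428… → ⌈·⌉ = 783
j=11: r + 10k = 864.509142… → ⌈·⌉ = 865
j=12: r + 11k = 946.294857… → ⌈·⌉ = 947
j=13: r + 12k = 1028.080571… → ⌈·⌉ = 1029
j=14: r + 13k = 1109.866285… → ⌈·⌉ = 1110

47, 129, 211, 293, 374, 456, 538, 620, 701, 783, 865, 947, 1029, 1110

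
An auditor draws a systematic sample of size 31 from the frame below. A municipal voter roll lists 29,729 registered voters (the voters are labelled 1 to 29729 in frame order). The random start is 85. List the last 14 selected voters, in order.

k = N/n = 29729/31 = 959
18th selection = 85 + 17×959 = 16388
19th: 16388 + 959 = 17347
20th: 17347 + 959 = 18306
21st: 18306 + 959 = 19265
22nd: 19265 + 959 = 20224
23rd: 20224 + 959 = 21183
24th: 21183 + 959 = 22142
25th: 22142 + 959 = 23101
26th: 23101 + 959 = 24060
27th: 24060 + 959 = 25019
28th: 25019 + 959 = 25978
29th: 25978 + 959 = 26937
30th: 26937 + 959 = 27896
31st: 27896 + 959 = 28855

16388, 17347, 18306, 19265, 20224, 21183, 22142, 23101, 24060, 25019, 25978, 26937, 27896, 28855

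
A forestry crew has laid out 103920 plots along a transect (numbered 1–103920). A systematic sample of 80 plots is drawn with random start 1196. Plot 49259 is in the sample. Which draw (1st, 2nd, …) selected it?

k = 103920/80 = 1299
position = (49259 − 1196)/1299 + 1 = 48063/1299 + 1 = 37 + 1 = 38

38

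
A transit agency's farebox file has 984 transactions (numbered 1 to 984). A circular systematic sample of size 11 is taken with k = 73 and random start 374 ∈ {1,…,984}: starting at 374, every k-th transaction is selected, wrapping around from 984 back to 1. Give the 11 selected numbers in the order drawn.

Selection 1: 374
Selection 2: 374 + 73 = 447
Selection 3: 447 + 73 = 520
Selection 4: 520 + 73 = 593
Selection 5: 593 + 73 = 666
Selection 6: 666 + 73 = 739
Selection 7: 739 + 73 = 812
Selection 8: 812 + 73 = 885
Selection 9: 885 + 73 = 958
Selection 10: 958 + 73 = 1031 → 1031 − 984 = 47
Selection 11: 47 + 73 = 120

374, 447, 520, 593, 666, 739, 812, 885, 958, 47, 120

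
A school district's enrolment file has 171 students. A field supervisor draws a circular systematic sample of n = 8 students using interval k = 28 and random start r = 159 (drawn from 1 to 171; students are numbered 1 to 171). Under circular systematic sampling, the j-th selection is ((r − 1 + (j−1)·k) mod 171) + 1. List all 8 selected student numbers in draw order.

159, 16, 44, 72, 100, 128, 156, 13

Selection 1: 159
Selection 2: 159 + 28 = 187 → 187 − 171 = 16
Selection 3: 16 + 28 = 44
Selection 4: 44 + 28 = 72
Selection 5: 72 + 28 = 100
Selection 6: 100 + 28 = 128
Selection 7: 128 + 28 = 156
Selection 8: 156 + 28 = 184 → 184 − 171 = 13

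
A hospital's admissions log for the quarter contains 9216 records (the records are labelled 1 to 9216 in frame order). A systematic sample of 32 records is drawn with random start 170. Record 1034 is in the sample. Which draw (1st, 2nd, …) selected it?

k = 9216/32 = 288
position = (1034 − 170)/288 + 1 = 864/288 + 1 = 3 + 1 = 4

4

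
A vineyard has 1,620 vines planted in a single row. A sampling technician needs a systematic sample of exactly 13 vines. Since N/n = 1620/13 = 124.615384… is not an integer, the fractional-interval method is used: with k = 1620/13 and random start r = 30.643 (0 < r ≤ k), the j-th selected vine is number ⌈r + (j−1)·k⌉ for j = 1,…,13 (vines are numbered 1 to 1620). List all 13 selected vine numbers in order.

31, 156, 280, 405, 530, 654, 779, 903, 1028, 1153, 1277, 1402, 1527

j=1: r + 0k = 30.643 → ⌈·⌉ = 31
j=2: r + 1k = 155.258384… → ⌈·⌉ = 156
j=3: r + 2k = 279.873769… → ⌈·⌉ = 280
j=4: r + 3k = 404.489153… → ⌈·⌉ = 405
j=5: r + 4k = 529.104538… → ⌈·⌉ = 530
j=6: r + 5k = 653.719923… → ⌈·⌉ = 654
j=7: r + 6k = 778.335307… → ⌈·⌉ = 779
j=8: r + 7k = 902.950692… → ⌈·⌉ = 903
j=9: r + 8k = 1027.566076… → ⌈·⌉ = 1028
j=10: r + 9k = 1152.181461… → ⌈·⌉ = 1153
j=11: r + 10k = 1276.796846… → ⌈·⌉ = 1277
j=12: r + 11k = 1401.412230… → ⌈·⌉ = 1402
j=13: r + 12k = 1526.027615… → ⌈·⌉ = 1527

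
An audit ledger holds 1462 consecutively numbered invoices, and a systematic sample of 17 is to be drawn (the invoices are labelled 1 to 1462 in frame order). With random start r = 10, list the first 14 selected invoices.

k = N/n = 1462/17 = 86
invoice 1: 10
invoice 2: 10 + 86 = 96
invoice 3: 96 + 86 = 182
invoice 4: 182 + 86 = 268
invoice 5: 268 + 86 = 354
invoice 6: 354 + 86 = 440
invoice 7: 440 + 86 = 526
invoice 8: 526 + 86 = 612
invoice 9: 612 + 86 = 698
invoice 10: 698 + 86 = 784
invoice 11: 784 + 86 = 870
invoice 12: 870 + 86 = 956
invoice 13: 956 + 86 = 1042
invoice 14: 1042 + 86 = 1128

10, 96, 182, 268, 354, 440, 526, 612, 698, 784, 870, 956, 1042, 1128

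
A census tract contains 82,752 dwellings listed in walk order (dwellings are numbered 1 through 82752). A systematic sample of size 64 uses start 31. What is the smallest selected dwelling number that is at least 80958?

k = 82752/64 = 1293
Steps past start: ⌈(80958 − 31)/1293⌉ = ⌈80927/1293⌉ = 63
Selected dwelling: 31 + 63×1293 = 81490

81490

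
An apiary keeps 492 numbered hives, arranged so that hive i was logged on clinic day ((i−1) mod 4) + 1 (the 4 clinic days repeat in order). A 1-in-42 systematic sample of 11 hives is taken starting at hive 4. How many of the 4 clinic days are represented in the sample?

Consecutive selections differ by k = 42, so their clinic day numbers differ by 42 mod 4 = 2.
gcd(42, 4) = 2, so the sample visits 4/2 = 2 distinct residues mod 4.
Start 4 is clinic day 4; the clinic days hit are 2, 4.

2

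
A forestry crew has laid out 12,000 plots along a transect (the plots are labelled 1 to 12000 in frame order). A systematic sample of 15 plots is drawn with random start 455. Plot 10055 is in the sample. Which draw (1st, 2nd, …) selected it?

13

k = 12000/15 = 800
position = (10055 − 455)/800 + 1 = 9600/800 + 1 = 12 + 1 = 13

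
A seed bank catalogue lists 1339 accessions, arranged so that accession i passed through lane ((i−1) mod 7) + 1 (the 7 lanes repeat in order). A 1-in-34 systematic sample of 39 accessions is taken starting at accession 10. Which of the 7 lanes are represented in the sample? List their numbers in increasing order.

1, 2, 3, 4, 5, 6, 7

Consecutive selections differ by k = 34, so their lane numbers differ by 34 mod 7 = 6.
gcd(34, 7) = 1, so the sample visits 7/1 = 7 distinct residues mod 7.
Start 10 is lane 3; the lanes hit are 1, 2, 3, 4, 5, 6, 7.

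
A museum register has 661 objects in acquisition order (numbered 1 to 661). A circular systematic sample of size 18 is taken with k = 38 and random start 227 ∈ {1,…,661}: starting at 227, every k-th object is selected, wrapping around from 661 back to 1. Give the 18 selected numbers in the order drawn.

Selection 1: 227
Selection 2: 227 + 38 = 265
Selection 3: 265 + 38 = 303
Selection 4: 303 + 38 = 341
Selection 5: 341 + 38 = 379
Selection 6: 379 + 38 = 417
Selection 7: 417 + 38 = 455
Selection 8: 455 + 38 = 493
Selection 9: 493 + 38 = 531
Selection 10: 531 + 38 = 569
Selection 11: 569 + 38 = 607
Selection 12: 607 + 38 = 645
Selection 13: 645 + 38 = 683 → 683 − 661 = 22
Selection 14: 22 + 38 = 60
Selection 15: 60 + 38 = 98
Selection 16: 98 + 38 = 136
Selection 17: 136 + 38 = 174
Selection 18: 174 + 38 = 212

227, 265, 303, 341, 379, 417, 455, 493, 531, 569, 607, 645, 22, 60, 98, 136, 174, 212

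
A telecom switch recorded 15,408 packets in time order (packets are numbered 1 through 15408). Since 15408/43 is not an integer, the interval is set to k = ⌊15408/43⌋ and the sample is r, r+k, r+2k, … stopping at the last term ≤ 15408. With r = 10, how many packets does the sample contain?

44

k = ⌊15408/43⌋ = 358
Achieved size = ⌊(15408 − 10)/358⌋ + 1 = ⌊15398/358⌋ + 1 = 43 + 1 = 44
(last selection: 10 + 43×358 = 15404 ≤ 15408; next would be 15762 > 15408)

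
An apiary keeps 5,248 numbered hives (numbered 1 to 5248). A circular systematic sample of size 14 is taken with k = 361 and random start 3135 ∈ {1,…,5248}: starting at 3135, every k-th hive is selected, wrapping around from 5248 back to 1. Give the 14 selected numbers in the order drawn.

Selection 1: 3135
Selection 2: 3135 + 361 = 3496
Selection 3: 3496 + 361 = 3857
Selection 4: 3857 + 361 = 4218
Selection 5: 4218 + 361 = 4579
Selection 6: 4579 + 361 = 4940
Selection 7: 4940 + 361 = 5301 → 5301 − 5248 = 53
Selection 8: 53 + 361 = 414
Selection 9: 414 + 361 = 775
Selection 10: 775 + 361 = 1136
Selection 11: 1136 + 361 = 1497
Selection 12: 1497 + 361 = 1858
Selection 13: 1858 + 361 = 2219
Selection 14: 2219 + 361 = 2580

3135, 3496, 3857, 4218, 4579, 4940, 53, 414, 775, 1136, 1497, 1858, 2219, 2580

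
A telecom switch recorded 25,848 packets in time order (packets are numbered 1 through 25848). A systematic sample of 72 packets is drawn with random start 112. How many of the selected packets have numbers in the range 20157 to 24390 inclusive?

k = 25848/72 = 359
First selection ≥ 20157: 112 + ⌈(20157−112)/359⌉·359 = 112 + 56×359 = 20216
Last selection ≤ 24390: 112 + ⌊(24390−112)/359⌋·359 = 112 + 67×359 = 24165
Count = 67 − 56 + 1 = 12

12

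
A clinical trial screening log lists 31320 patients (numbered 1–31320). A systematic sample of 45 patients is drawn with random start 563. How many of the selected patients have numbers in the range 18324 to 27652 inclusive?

13

k = 31320/45 = 696
First selection ≥ 18324: 563 + ⌈(18324−563)/696⌉·696 = 563 + 26×696 = 18659
Last selection ≤ 27652: 563 + ⌊(27652−563)/696⌋·696 = 563 + 38×696 = 27011
Count = 38 − 26 + 1 = 13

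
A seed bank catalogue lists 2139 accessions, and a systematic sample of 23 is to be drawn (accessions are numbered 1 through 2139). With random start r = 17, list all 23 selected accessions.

k = N/n = 2139/23 = 93
accession 1: 17
accession 2: 17 + 93 = 110
accession 3: 110 + 93 = 203
accession 4: 203 + 93 = 296
accession 5: 296 + 93 = 389
accession 6: 389 + 93 = 482
accession 7: 482 + 93 = 575
accession 8: 575 + 93 = 668
accession 9: 668 + 93 = 761
accession 10: 761 + 93 = 854
accession 11: 854 + 93 = 947
accession 12: 947 + 93 = 1040
accession 13: 1040 + 93 = 1133
accession 14: 1133 + 93 = 1226
accession 15: 1226 + 93 = 1319
accession 16: 1319 + 93 = 1412
accession 17: 1412 + 93 = 1505
accession 18: 1505 + 93 = 1598
accession 19: 1598 + 93 = 1691
accession 20: 1691 + 93 = 1784
accession 21: 1784 + 93 = 1877
accession 22: 1877 + 93 = 1970
accession 23: 1970 + 93 = 2063

17, 110, 203, 296, 389, 482, 575, 668, 761, 854, 947, 1040, 1133, 1226, 1319, 1412, 1505, 1598, 1691, 1784, 1877, 1970, 2063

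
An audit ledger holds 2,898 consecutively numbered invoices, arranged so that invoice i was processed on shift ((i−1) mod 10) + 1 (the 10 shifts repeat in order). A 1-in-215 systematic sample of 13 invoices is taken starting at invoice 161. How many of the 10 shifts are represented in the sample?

2

Consecutive selections differ by k = 215, so their shift numbers differ by 215 mod 10 = 5.
gcd(215, 10) = 5, so the sample visits 10/5 = 2 distinct residues mod 10.
Start 161 is shift 1; the shifts hit are 1, 6.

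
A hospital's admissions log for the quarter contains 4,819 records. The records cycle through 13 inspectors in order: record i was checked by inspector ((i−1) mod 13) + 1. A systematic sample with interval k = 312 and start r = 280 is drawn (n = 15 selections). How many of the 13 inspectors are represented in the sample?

1

Consecutive selections differ by k = 312, so their inspector numbers differ by 312 mod 13 = 0.
gcd(312, 13) = 13, so the sample visits 13/13 = 1 distinct residues mod 13.
Start 280 is inspector 7; the inspectors hit are 7.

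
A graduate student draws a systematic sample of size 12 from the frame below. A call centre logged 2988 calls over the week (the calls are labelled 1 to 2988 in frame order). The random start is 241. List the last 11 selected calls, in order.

k = N/n = 2988/12 = 249
2nd selection = 241 + 1×249 = 490
3rd: 490 + 249 = 739
4th: 739 + 249 = 988
5th: 988 + 249 = 1237
6th: 1237 + 249 = 1486
7th: 1486 + 249 = 1735
8th: 1735 + 249 = 1984
9th: 1984 + 249 = 2233
10th: 2233 + 249 = 2482
11th: 2482 + 249 = 2731
12th: 2731 + 249 = 2980

490, 739, 988, 1237, 1486, 1735, 1984, 2233, 2482, 2731, 2980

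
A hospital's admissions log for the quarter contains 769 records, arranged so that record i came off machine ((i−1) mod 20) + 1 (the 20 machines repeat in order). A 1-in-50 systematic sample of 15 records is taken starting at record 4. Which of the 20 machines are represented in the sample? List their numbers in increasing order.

4, 14

Consecutive selections differ by k = 50, so their machine numbers differ by 50 mod 20 = 10.
gcd(50, 20) = 10, so the sample visits 20/10 = 2 distinct residues mod 20.
Start 4 is machine 4; the machines hit are 4, 14.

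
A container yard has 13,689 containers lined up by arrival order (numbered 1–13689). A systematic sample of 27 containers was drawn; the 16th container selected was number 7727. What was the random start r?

122

k = 13689/27 = 507
r = 7727 − (16−1)×507 = 7727 − 7605 = 122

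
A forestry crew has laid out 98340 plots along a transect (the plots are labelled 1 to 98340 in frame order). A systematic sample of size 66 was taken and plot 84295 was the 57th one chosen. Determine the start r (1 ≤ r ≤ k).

855

k = 98340/66 = 1490
r = 84295 − (57−1)×1490 = 84295 − 83440 = 855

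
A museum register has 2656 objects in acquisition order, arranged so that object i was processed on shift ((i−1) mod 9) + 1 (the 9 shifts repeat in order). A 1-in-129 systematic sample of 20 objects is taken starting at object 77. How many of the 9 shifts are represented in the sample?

Consecutive selections differ by k = 129, so their shift numbers differ by 129 mod 9 = 3.
gcd(129, 9) = 3, so the sample visits 9/3 = 3 distinct residues mod 9.
Start 77 is shift 5; the shifts hit are 2, 5, 8.

3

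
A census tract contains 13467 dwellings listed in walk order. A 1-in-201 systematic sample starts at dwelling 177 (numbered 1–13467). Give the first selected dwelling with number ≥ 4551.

4599

k = 201
Steps past start: ⌈(4551 − 177)/201⌉ = ⌈4374/201⌉ = 22
Selected dwelling: 177 + 22×201 = 4599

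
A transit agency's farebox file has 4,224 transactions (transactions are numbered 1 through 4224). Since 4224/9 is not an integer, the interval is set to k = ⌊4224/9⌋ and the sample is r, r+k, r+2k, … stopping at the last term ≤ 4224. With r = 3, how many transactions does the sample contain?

k = ⌊4224/9⌋ = 469
Achieved size = ⌊(4224 − 3)/469⌋ + 1 = ⌊4221/469⌋ + 1 = 9 + 1 = 10
(last selection: 3 + 9×469 = 4224 ≤ 4224; next would be 4693 > 4224)

10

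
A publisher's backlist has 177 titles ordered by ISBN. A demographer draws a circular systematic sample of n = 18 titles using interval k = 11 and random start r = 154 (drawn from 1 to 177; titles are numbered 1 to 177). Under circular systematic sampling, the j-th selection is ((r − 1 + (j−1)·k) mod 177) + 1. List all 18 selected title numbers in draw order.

Selection 1: 154
Selection 2: 154 + 11 = 165
Selection 3: 165 + 11 = 176
Selection 4: 176 + 11 = 187 → 187 − 177 = 10
Selection 5: 10 + 11 = 21
Selection 6: 21 + 11 = 32
Selection 7: 32 + 11 = 43
Selection 8: 43 + 11 = 54
Selection 9: 54 + 11 = 65
Selection 10: 65 + 11 = 76
Selection 11: 76 + 11 = 87
Selection 12: 87 + 11 = 98
Selection 13: 98 + 11 = 109
Selection 14: 109 + 11 = 120
Selection 15: 120 + 11 = 131
Selection 16: 131 + 11 = 142
Selection 17: 142 + 11 = 153
Selection 18: 153 + 11 = 164

154, 165, 176, 10, 21, 32, 43, 54, 65, 76, 87, 98, 109, 120, 131, 142, 153, 164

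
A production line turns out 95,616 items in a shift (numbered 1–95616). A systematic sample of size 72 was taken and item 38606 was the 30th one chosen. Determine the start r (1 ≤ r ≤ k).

94

k = 95616/72 = 1328
r = 38606 − (30−1)×1328 = 38606 − 38512 = 94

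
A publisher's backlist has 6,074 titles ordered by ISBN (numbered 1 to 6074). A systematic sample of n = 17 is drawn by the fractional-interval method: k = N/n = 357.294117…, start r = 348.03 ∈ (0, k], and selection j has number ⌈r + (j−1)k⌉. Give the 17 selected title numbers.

349, 706, 1063, 1420, 1778, 2135, 2492, 2850, 3207, 3564, 3921, 4279, 4636, 4993, 5351, 5708, 6065

j=1: r + 0k = 348.03 → ⌈·⌉ = 349
j=2: r + 1k = 705.324117… → ⌈·⌉ = 706
j=3: r + 2k = 1062.618235… → ⌈·⌉ = 1063
j=4: r + 3k = 1419.912352… → ⌈·⌉ = 1420
j=5: r + 4k = 1777.206470… → ⌈·⌉ = 1778
j=6: r + 5k = 2134.500588… → ⌈·⌉ = 2135
j=7: r + 6k = 2491.794705… → ⌈·⌉ = 2492
j=8: r + 7k = 2849.088823… → ⌈·⌉ = 2850
j=9: r + 8k = 3206.382941… → ⌈·⌉ = 3207
j=10: r + 9k = 3563.677058… → ⌈·⌉ = 3564
j=11: r + 10k = 3920.971176… → ⌈·⌉ = 3921
j=12: r + 11k = 4278.265294… → ⌈·⌉ = 4279
j=13: r + 12k = 4635.559411… → ⌈·⌉ = 4636
j=14: r + 13k = 4992.853529… → ⌈·⌉ = 4993
j=15: r + 14k = 5350.147647… → ⌈·⌉ = 5351
j=16: r + 15k = 5707.441764… → ⌈·⌉ = 5708
j=17: r + 16k = 6064.735882… → ⌈·⌉ = 6065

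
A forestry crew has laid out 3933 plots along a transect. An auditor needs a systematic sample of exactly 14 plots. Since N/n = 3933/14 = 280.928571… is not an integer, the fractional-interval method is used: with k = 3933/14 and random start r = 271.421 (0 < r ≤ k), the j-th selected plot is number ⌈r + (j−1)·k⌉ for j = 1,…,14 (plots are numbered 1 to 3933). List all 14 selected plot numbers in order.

j=1: r + 0k = 271.421 → ⌈·⌉ = 272
j=2: r + 1k = 552.349571… → ⌈·⌉ = 553
j=3: r + 2k = 833.278142… → ⌈·⌉ = 834
j=4: r + 3k = 1114.206714… → ⌈·⌉ = 1115
j=5: r + 4k = 1395.135285… → ⌈·⌉ = 1396
j=6: r + 5k = 1676.063857… → ⌈·⌉ = 1677
j=7: r + 6k = 1956.992428… → ⌈·⌉ = 1957
j=8: r + 7k = 2237.921 → ⌈·⌉ = 2238
j=9: r + 8k = 2518.849571… → ⌈·⌉ = 2519
j=10: r + 9k = 2799.778142… → ⌈·⌉ = 2800
j=11: r + 10k = 3080.706714… → ⌈·⌉ = 3081
j=12: r + 11k = 3361.635285… → ⌈·⌉ = 3362
j=13: r + 12k = 3642.563857… → ⌈·⌉ = 3643
j=14: r + 13k = 3923.492428… → ⌈·⌉ = 3924

272, 553, 834, 1115, 1396, 1677, 1957, 2238, 2519, 2800, 3081, 3362, 3643, 3924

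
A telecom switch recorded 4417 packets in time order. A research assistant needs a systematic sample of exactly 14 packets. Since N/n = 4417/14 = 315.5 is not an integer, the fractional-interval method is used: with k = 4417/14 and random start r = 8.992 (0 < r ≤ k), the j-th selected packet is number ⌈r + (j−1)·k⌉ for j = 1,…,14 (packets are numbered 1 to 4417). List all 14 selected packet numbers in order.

j=1: r + 0k = 8.992 → ⌈·⌉ = 9
j=2: r + 1k = 324.492 → ⌈·⌉ = 325
j=3: r + 2k = 639.992 → ⌈·⌉ = 640
j=4: r + 3k = 955.492 → ⌈·⌉ = 956
j=5: r + 4k = 1270.992 → ⌈·⌉ = 1271
j=6: r + 5k = 1586.492 → ⌈·⌉ = 1587
j=7: r + 6k = 1901.992 → ⌈·⌉ = 1902
j=8: r + 7k = 2217.492 → ⌈·⌉ = 2218
j=9: r + 8k = 2532.992 → ⌈·⌉ = 2533
j=10: r + 9k = 2848.492 → ⌈·⌉ = 2849
j=11: r + 10k = 3163.992 → ⌈·⌉ = 3164
j=12: r + 11k = 3479.492 → ⌈·⌉ = 3480
j=13: r + 12k = 3794.992 → ⌈·⌉ = 3795
j=14: r + 13k = 4110.492 → ⌈·⌉ = 4111

9, 325, 640, 956, 1271, 1587, 1902, 2218, 2533, 2849, 3164, 3480, 3795, 4111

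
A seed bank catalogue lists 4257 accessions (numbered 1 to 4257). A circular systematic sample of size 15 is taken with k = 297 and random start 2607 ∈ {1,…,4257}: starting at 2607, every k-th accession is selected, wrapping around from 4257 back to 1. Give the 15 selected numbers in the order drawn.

2607, 2904, 3201, 3498, 3795, 4092, 132, 429, 726, 1023, 1320, 1617, 1914, 2211, 2508

Selection 1: 2607
Selection 2: 2607 + 297 = 2904
Selection 3: 2904 + 297 = 3201
Selection 4: 3201 + 297 = 3498
Selection 5: 3498 + 297 = 3795
Selection 6: 3795 + 297 = 4092
Selection 7: 4092 + 297 = 4389 → 4389 − 4257 = 132
Selection 8: 132 + 297 = 429
Selection 9: 429 + 297 = 726
Selection 10: 726 + 297 = 1023
Selection 11: 1023 + 297 = 1320
Selection 12: 1320 + 297 = 1617
Selection 13: 1617 + 297 = 1914
Selection 14: 1914 + 297 = 2211
Selection 15: 2211 + 297 = 2508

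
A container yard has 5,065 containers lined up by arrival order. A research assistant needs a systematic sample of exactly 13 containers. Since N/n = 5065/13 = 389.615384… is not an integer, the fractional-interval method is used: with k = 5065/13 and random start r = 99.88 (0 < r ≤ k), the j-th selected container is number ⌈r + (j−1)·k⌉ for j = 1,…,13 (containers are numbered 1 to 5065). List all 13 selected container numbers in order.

j=1: r + 0k = 99.88 → ⌈·⌉ = 100
j=2: r + 1k = 489.495384… → ⌈·⌉ = 490
j=3: r + 2k = 879.110769… → ⌈·⌉ = 880
j=4: r + 3k = 1268.726153… → ⌈·⌉ = 1269
j=5: r + 4k = 1658.341538… → ⌈·⌉ = 1659
j=6: r + 5k = 2047.956923… → ⌈·⌉ = 2048
j=7: r + 6k = 2437.572307… → ⌈·⌉ = 2438
j=8: r + 7k = 2827.187692… → ⌈·⌉ = 2828
j=9: r + 8k = 3216.803076… → ⌈·⌉ = 3217
j=10: r + 9k = 3606.418461… → ⌈·⌉ = 3607
j=11: r + 10k = 3996.033846… → ⌈·⌉ = 3997
j=12: r + 11k = 4385.649230… → ⌈·⌉ = 4386
j=13: r + 12k = 4775.264615… → ⌈·⌉ = 4776

100, 490, 880, 1269, 1659, 2048, 2438, 2828, 3217, 3607, 3997, 4386, 4776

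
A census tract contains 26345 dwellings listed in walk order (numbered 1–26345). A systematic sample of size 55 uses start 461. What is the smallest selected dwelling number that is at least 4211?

k = 26345/55 = 479
Steps past start: ⌈(4211 − 461)/479⌉ = ⌈3750/479⌉ = 8
Selected dwelling: 461 + 8×479 = 4293

4293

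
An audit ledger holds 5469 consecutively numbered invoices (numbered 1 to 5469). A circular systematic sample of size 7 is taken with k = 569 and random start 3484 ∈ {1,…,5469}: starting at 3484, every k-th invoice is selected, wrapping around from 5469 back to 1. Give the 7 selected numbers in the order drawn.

3484, 4053, 4622, 5191, 291, 860, 1429

Selection 1: 3484
Selection 2: 3484 + 569 = 4053
Selection 3: 4053 + 569 = 4622
Selection 4: 4622 + 569 = 5191
Selection 5: 5191 + 569 = 5760 → 5760 − 5469 = 291
Selection 6: 291 + 569 = 860
Selection 7: 860 + 569 = 1429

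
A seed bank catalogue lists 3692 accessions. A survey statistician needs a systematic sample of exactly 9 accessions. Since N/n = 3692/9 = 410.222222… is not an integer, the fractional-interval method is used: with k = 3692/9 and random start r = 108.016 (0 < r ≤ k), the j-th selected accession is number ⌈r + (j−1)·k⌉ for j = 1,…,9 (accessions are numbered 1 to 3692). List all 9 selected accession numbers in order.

j=1: r + 0k = 108.016 → ⌈·⌉ = 109
j=2: r + 1k = 518.238222… → ⌈·⌉ = 519
j=3: r + 2k = 928.460444… → ⌈·⌉ = 929
j=4: r + 3k = 1338.682666… → ⌈·⌉ = 1339
j=5: r + 4k = 1748.904888… → ⌈·⌉ = 1749
j=6: r + 5k = 2159.127111… → ⌈·⌉ = 2160
j=7: r + 6k = 2569.349333… → ⌈·⌉ = 2570
j=8: r + 7k = 2979.571555… → ⌈·⌉ = 2980
j=9: r + 8k = 3389.793777… → ⌈·⌉ = 3390

109, 519, 929, 1339, 1749, 2160, 2570, 2980, 3390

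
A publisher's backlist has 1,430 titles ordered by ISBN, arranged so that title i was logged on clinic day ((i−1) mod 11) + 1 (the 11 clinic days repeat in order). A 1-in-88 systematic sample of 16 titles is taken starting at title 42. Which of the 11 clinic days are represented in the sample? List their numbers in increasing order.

9

Consecutive selections differ by k = 88, so their clinic day numbers differ by 88 mod 11 = 0.
gcd(88, 11) = 11, so the sample visits 11/11 = 1 distinct residues mod 11.
Start 42 is clinic day 9; the clinic days hit are 9.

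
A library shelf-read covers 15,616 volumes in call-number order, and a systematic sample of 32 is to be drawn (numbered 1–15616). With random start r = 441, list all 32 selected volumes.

k = N/n = 15616/32 = 488
volume 1: 441
volume 2: 441 + 488 = 929
volume 3: 929 + 488 = 1417
volume 4: 1417 + 488 = 1905
volume 5: 1905 + 488 = 2393
volume 6: 2393 + 488 = 2881
volume 7: 2881 + 488 = 3369
volume 8: 3369 + 488 = 3857
volume 9: 3857 + 488 = 4345
volume 10: 4345 + 488 = 4833
volume 11: 4833 + 488 = 5321
volume 12: 5321 + 488 = 5809
volume 13: 5809 + 488 = 6297
volume 14: 6297 + 488 = 6785
volume 15: 6785 + 488 = 7273
volume 16: 7273 + 488 = 7761
volume 17: 7761 + 488 = 8249
volume 18: 8249 + 488 = 8737
volume 19: 8737 + 488 = 9225
volume 20: 9225 + 488 = 9713
volume 21: 9713 + 488 = 10201
volume 22: 10201 + 488 = 10689
volume 23: 10689 + 488 = 11177
volume 24: 11177 + 488 = 11665
volume 25: 11665 + 488 = 12153
volume 26: 12153 + 488 = 12641
volume 27: 12641 + 488 = 13129
volume 28: 13129 + 488 = 13617
volume 29: 13617 + 488 = 14105
volume 30: 14105 + 488 = 14593
volume 31: 14593 + 488 = 15081
volume 32: 15081 + 488 = 15569

441, 929, 1417, 1905, 2393, 2881, 3369, 3857, 4345, 4833, 5321, 5809, 6297, 6785, 7273, 7761, 8249, 8737, 9225, 9713, 10201, 10689, 11177, 11665, 12153, 12641, 13129, 13617, 14105, 14593, 15081, 15569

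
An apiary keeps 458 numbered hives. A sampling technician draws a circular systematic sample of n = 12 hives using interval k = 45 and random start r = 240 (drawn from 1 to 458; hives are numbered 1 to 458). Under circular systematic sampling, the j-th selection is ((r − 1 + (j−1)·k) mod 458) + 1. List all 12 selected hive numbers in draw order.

240, 285, 330, 375, 420, 7, 52, 97, 142, 187, 232, 277

Selection 1: 240
Selection 2: 240 + 45 = 285
Selection 3: 285 + 45 = 330
Selection 4: 330 + 45 = 375
Selection 5: 375 + 45 = 420
Selection 6: 420 + 45 = 465 → 465 − 458 = 7
Selection 7: 7 + 45 = 52
Selection 8: 52 + 45 = 97
Selection 9: 97 + 45 = 142
Selection 10: 142 + 45 = 187
Selection 11: 187 + 45 = 232
Selection 12: 232 + 45 = 277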